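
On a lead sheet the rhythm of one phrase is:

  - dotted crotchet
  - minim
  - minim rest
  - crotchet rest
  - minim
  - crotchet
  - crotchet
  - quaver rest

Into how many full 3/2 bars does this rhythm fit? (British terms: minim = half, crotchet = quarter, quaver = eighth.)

1

One bar of 3/2 = 12 eighth notes.
Working in eighth notes: dotted crotchet = 3; minim = 4; minim rest = 4; crotchet rest = 2; minim = 4; crotchet = 2; crotchet = 2; quaver rest = 1.
Sum: 3 + 4 + 4 + 2 + 4 + 2 + 2 + 1 = 22.
22 ÷ 12 = 1 complete bar with 10 left over.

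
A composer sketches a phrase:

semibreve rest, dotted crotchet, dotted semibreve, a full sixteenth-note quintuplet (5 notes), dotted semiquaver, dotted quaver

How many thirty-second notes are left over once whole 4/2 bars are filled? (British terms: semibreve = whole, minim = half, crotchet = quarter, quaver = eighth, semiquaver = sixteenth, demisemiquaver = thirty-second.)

45

One bar of 4/2 = 64 thirty-second notes.
In thirty-second notes: semibreve rest = 32; dotted crotchet = 12; dotted semibreve = 48; a full sixteenth-note quintuplet (5 notes) (five quintuplet sixteenths span one quarter) = 8; dotted semiquaver = 3; dotted quaver = 6.
Altogether 32 + 12 + 48 + 8 + 3 + 6 = 109.
109 ÷ 64 = 1 complete bar with 45 thirty-second notes remaining.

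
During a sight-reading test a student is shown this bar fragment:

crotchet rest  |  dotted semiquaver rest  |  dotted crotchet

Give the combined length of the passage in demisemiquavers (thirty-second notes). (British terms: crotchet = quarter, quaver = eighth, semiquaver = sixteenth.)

Each duration in thirty-second notes: crotchet rest = 8; dotted semiquaver rest = 3; dotted crotchet = 12.
Altogether 8 + 3 + 12 = 23 thirty-second notes.

23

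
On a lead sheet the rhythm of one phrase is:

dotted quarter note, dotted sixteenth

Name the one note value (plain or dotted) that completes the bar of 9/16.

dotted sixteenth note

The bar of 9/16 = 18 thirty-second notes.
Working in thirty-second notes: dotted quarter note = 12; dotted sixteenth = 3.
Total: 12 + 3 = 15.
Remaining: 18 − 15 = 3 thirty-second notes, which is a dotted sixteenth note.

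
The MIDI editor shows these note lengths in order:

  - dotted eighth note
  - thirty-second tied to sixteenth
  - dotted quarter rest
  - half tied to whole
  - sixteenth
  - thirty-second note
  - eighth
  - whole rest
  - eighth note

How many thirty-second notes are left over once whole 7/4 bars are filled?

0

One bar of 7/4 = 56 thirty-second notes.
Express everything in thirty-second notes: dotted eighth note = 6; thirty-second tied to sixteenth (thirty-second + sixteenth) = 3; dotted quarter rest = 12; half tied to whole (half + whole) = 48; sixteenth = 2; thirty-second note = 1; eighth = 4; whole rest = 32; eighth note = 4.
Adding: 6 + 3 + 12 + 48 + 2 + 1 + 4 + 32 + 4 = 112.
112 ÷ 56 = 2 complete bars with 0 thirty-second notes remaining.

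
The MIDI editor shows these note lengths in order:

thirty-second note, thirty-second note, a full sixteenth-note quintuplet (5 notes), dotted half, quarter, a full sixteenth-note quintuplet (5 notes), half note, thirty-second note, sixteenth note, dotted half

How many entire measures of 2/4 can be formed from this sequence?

5

One bar of 2/4 = 16 thirty-second notes.
Each duration in thirty-second notes: thirty-second note = 1; thirty-second note = 1; a full sixteenth-note quintuplet (5 notes) (five quintuplet sixteenths span one quarter) = 8; dotted half = 24; quarter = 8; a full sixteenth-note quintuplet (5 notes) (five quintuplet sixteenths span one quarter) = 8; half note = 16; thirty-second note = 1; sixteenth note = 2; dotted half = 24.
Sum: 1 + 1 + 8 + 24 + 8 + 8 + 16 + 1 + 2 + 24 = 93.
93 ÷ 16 = 5 complete bars with 13 left over.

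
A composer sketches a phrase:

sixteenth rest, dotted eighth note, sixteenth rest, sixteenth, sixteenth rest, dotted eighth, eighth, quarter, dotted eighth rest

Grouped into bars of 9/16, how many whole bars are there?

One bar of 9/16 = 9 sixteenth notes.
Each duration in sixteenth notes: sixteenth rest = 1; dotted eighth note = 3; sixteenth rest = 1; sixteenth = 1; sixteenth rest = 1; dotted eighth = 3; eighth = 2; quarter = 4; dotted eighth rest = 3.
Adding: 1 + 3 + 1 + 1 + 1 + 3 + 2 + 4 + 3 = 19.
19 ÷ 9 = 2 complete bars with 1 left over.

2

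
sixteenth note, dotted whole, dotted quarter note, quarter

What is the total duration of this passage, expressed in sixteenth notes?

Working in sixteenth notes: sixteenth note = 1; dotted whole = 24; dotted quarter note = 6; quarter = 4.
Altogether 1 + 24 + 6 + 4 = 35 sixteenth notes.

35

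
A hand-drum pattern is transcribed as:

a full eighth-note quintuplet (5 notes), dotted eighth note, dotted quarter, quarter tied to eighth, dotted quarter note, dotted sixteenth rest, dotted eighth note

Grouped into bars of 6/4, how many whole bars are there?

One bar of 6/4 = 48 thirty-second notes.
Convert each value to thirty-second notes: a full eighth-note quintuplet (5 notes) (five quintuplet eighths span one half) = 16; dotted eighth note = 6; dotted quarter = 12; quarter tied to eighth (quarter + eighth) = 12; dotted quarter note = 12; dotted sixteenth rest = 3; dotted eighth note = 6.
Adding: 16 + 6 + 12 + 12 + 12 + 3 + 6 = 67.
67 ÷ 48 = 1 complete bar with 19 left over.

1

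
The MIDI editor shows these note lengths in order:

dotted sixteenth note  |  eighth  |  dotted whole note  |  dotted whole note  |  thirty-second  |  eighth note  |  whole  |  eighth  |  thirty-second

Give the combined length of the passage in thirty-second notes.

Each duration in thirty-second notes: dotted sixteenth note = 3; eighth = 4; dotted whole note = 48; dotted whole note = 48; thirty-second = 1; eighth note = 4; whole = 32; eighth = 4; thirty-second = 1.
Altogether 3 + 4 + 48 + 48 + 1 + 4 + 32 + 4 + 1 = 145 thirty-second notes.

145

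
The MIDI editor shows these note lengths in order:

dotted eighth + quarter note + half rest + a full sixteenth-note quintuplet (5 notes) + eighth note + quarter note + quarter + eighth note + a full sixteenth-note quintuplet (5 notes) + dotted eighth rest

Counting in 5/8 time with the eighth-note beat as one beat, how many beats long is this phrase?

One eighth-note beat = 2 sixteenth notes.
Express everything in sixteenth notes: dotted eighth = 3; quarter note = 4; half rest = 8; a full sixteenth-note quintuplet (5 notes) (five quintuplet sixteenths span one quarter) = 4; eighth note = 2; quarter note = 4; quarter = 4; eighth note = 2; a full sixteenth-note quintuplet (5 notes) (five quintuplet sixteenths span one quarter) = 4; dotted eighth rest = 3.
Altogether 3 + 4 + 8 + 4 + 2 + 4 + 4 + 2 + 4 + 3 = 38.
38 ÷ 2 = 19 beats.

19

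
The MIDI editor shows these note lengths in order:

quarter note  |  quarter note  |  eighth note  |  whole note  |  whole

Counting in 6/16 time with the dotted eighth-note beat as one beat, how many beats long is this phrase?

One dotted eighth-note beat = 3 sixteenth notes.
In sixteenth notes: quarter note = 4; quarter note = 4; eighth note = 2; whole note = 16; whole = 16.
Total: 4 + 4 + 2 + 16 + 16 = 42.
42 ÷ 3 = 14 beats.

14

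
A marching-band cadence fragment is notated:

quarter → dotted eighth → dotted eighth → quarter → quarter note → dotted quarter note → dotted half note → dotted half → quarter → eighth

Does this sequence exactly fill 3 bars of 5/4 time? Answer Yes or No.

No

One bar of 5/4 = 20 sixteenth notes, so 3 bars = 60.
Each duration in sixteenth notes: quarter = 4; dotted eighth = 3; dotted eighth = 3; quarter = 4; quarter note = 4; dotted quarter note = 6; dotted half note = 12; dotted half = 12; quarter = 4; eighth = 2.
Altogether 4 + 3 + 3 + 4 + 4 + 6 + 12 + 12 + 4 + 2 = 54.
54 falls short of 60, so the answer is No.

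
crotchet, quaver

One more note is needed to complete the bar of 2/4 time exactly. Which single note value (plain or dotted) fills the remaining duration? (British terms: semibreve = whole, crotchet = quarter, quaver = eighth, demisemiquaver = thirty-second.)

The bar of 2/4 = 4 eighth notes.
Convert each value to eighth notes: crotchet = 2; quaver = 1.
Sum: 2 + 1 = 3.
Remaining: 4 − 3 = 1 eighth note, which is a eighth note.

eighth note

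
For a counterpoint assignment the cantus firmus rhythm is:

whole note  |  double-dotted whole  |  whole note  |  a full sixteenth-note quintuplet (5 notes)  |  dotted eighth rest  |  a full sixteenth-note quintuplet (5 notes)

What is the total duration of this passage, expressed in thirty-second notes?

142

Express everything in thirty-second notes: whole note = 32; double-dotted whole = 56; whole note = 32; a full sixteenth-note quintuplet (5 notes) (five quintuplet sixteenths span one quarter) = 8; dotted eighth rest = 6; a full sixteenth-note quintuplet (5 notes) (five quintuplet sixteenths span one quarter) = 8.
Altogether 32 + 56 + 32 + 8 + 6 + 8 = 142 thirty-second notes.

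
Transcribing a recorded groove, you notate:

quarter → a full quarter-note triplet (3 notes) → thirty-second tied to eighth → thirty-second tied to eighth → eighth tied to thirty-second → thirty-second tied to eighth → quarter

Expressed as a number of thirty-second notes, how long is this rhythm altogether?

52

In thirty-second notes: quarter = 8; a full quarter-note triplet (3 notes) (three triplet quarters span one half) = 16; thirty-second tied to eighth (thirty-second + eighth) = 5; thirty-second tied to eighth (thirty-second + eighth) = 5; eighth tied to thirty-second (eighth + thirty-second) = 5; thirty-second tied to eighth (thirty-second + eighth) = 5; quarter = 8.
Total: 8 + 16 + 5 + 5 + 5 + 5 + 8 = 52 thirty-second notes.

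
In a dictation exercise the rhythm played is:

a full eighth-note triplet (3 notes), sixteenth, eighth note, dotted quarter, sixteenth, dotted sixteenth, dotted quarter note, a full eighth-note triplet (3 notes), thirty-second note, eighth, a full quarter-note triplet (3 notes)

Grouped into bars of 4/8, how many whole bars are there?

4

One bar of 4/8 = 16 thirty-second notes.
In thirty-second notes: a full eighth-note triplet (3 notes) (three triplet eighths span one quarter) = 8; sixteenth = 2; eighth note = 4; dotted quarter = 12; sixteenth = 2; dotted sixteenth = 3; dotted quarter note = 12; a full eighth-note triplet (3 notes) (three triplet eighths span one quarter) = 8; thirty-second note = 1; eighth = 4; a full quarter-note triplet (3 notes) (three triplet quarters span one half) = 16.
Total: 8 + 2 + 4 + 12 + 2 + 3 + 12 + 8 + 1 + 4 + 16 = 72.
72 ÷ 16 = 4 complete bars with 8 left over.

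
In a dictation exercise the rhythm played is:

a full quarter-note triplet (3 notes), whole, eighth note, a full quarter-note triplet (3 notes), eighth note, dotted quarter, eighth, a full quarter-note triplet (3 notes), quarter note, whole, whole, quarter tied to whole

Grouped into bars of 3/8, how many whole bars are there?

18

One bar of 3/8 = 3 eighth notes.
Convert each value to eighth notes: a full quarter-note triplet (3 notes) (three triplet quarters span one half) = 4; whole = 8; eighth note = 1; a full quarter-note triplet (3 notes) (three triplet quarters span one half) = 4; eighth note = 1; dotted quarter = 3; eighth = 1; a full quarter-note triplet (3 notes) (three triplet quarters span one half) = 4; quarter note = 2; whole = 8; whole = 8; quarter tied to whole (quarter + whole) = 10.
Sum: 4 + 8 + 1 + 4 + 1 + 3 + 1 + 4 + 2 + 8 + 8 + 10 = 54.
54 ÷ 3 = 18 complete bars with 0 left over.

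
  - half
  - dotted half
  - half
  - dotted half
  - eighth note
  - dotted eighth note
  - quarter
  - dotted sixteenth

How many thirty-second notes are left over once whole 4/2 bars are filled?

37

One bar of 4/2 = 64 thirty-second notes.
In thirty-second notes: half = 16; dotted half = 24; half = 16; dotted half = 24; eighth note = 4; dotted eighth note = 6; quarter = 8; dotted sixteenth = 3.
Sum: 16 + 24 + 16 + 24 + 4 + 6 + 8 + 3 = 101.
101 ÷ 64 = 1 complete bar with 37 thirty-second notes remaining.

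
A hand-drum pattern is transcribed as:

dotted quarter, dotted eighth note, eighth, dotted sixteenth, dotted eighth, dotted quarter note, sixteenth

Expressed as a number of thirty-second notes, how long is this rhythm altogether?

45

In thirty-second notes: dotted quarter = 12; dotted eighth note = 6; eighth = 4; dotted sixteenth = 3; dotted eighth = 6; dotted quarter note = 12; sixteenth = 2.
Adding: 12 + 6 + 4 + 3 + 6 + 12 + 2 = 45 thirty-second notes.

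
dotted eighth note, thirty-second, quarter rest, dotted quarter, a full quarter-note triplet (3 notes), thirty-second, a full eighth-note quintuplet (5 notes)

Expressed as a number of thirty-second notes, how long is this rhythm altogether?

Each duration in thirty-second notes: dotted eighth note = 6; thirty-second = 1; quarter rest = 8; dotted quarter = 12; a full quarter-note triplet (3 notes) (three triplet quarters span one half) = 16; thirty-second = 1; a full eighth-note quintuplet (5 notes) (five quintuplet eighths span one half) = 16.
Altogether 6 + 1 + 8 + 12 + 16 + 1 + 16 = 60 thirty-second notes.

60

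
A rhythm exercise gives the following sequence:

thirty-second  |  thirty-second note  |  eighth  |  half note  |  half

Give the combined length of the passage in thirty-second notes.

38

Express everything in thirty-second notes: thirty-second = 1; thirty-second note = 1; eighth = 4; half note = 16; half = 16.
Adding: 1 + 1 + 4 + 16 + 16 = 38 thirty-second notes.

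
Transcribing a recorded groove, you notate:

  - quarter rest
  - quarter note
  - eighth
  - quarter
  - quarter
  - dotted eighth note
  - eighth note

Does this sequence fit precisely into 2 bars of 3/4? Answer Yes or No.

No

One bar of 3/4 = 12 sixteenth notes, so 2 bars = 24.
Working in sixteenth notes: quarter rest = 4; quarter note = 4; eighth = 2; quarter = 4; quarter = 4; dotted eighth note = 3; eighth note = 2.
Sum: 4 + 4 + 2 + 4 + 4 + 3 + 2 = 23.
23 falls short of 24, so the answer is No.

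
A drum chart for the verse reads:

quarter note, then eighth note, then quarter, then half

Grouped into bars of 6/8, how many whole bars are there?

1

One bar of 6/8 = 6 eighth notes.
Each duration in eighth notes: quarter note = 2; eighth note = 1; quarter = 2; half = 4.
Adding: 2 + 1 + 2 + 4 = 9.
9 ÷ 6 = 1 complete bar with 3 left over.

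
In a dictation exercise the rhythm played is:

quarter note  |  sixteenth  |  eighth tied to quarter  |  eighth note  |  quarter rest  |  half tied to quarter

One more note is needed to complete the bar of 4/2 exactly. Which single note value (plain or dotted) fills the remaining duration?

dotted eighth note

The bar of 4/2 = 32 sixteenth notes.
Convert each value to sixteenth notes: quarter note = 4; sixteenth = 1; eighth tied to quarter (eighth + quarter) = 6; eighth note = 2; quarter rest = 4; half tied to quarter (half + quarter) = 12.
Sum: 4 + 1 + 6 + 2 + 4 + 12 = 29.
Remaining: 32 − 29 = 3 sixteenth notes, which is a dotted eighth note.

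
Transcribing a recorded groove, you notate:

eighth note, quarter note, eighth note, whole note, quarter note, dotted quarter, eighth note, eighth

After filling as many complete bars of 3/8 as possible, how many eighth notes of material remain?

1

One bar of 3/8 = 3 eighth notes.
Each duration in eighth notes: eighth note = 1; quarter note = 2; eighth note = 1; whole note = 8; quarter note = 2; dotted quarter = 3; eighth note = 1; eighth = 1.
Altogether 1 + 2 + 1 + 8 + 2 + 3 + 1 + 1 = 19.
19 ÷ 3 = 6 complete bars with 1 eighth note remaining.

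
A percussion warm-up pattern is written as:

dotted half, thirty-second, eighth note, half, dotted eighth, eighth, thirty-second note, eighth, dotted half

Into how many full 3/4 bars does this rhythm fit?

3

One bar of 3/4 = 24 thirty-second notes.
Each duration in thirty-second notes: dotted half = 24; thirty-second = 1; eighth note = 4; half = 16; dotted eighth = 6; eighth = 4; thirty-second note = 1; eighth = 4; dotted half = 24.
Altogether 24 + 1 + 4 + 16 + 6 + 4 + 1 + 4 + 24 = 84.
84 ÷ 24 = 3 complete bars with 12 left over.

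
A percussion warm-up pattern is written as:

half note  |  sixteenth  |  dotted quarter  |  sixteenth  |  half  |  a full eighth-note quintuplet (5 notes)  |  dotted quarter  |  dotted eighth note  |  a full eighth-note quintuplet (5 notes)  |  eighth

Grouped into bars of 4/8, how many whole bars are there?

6

One bar of 4/8 = 8 sixteenth notes.
Convert each value to sixteenth notes: half note = 8; sixteenth = 1; dotted quarter = 6; sixteenth = 1; half = 8; a full eighth-note quintuplet (5 notes) (five quintuplet eighths span one half) = 8; dotted quarter = 6; dotted eighth note = 3; a full eighth-note quintuplet (5 notes) (five quintuplet eighths span one half) = 8; eighth = 2.
Altogether 8 + 1 + 6 + 1 + 8 + 8 + 6 + 3 + 8 + 2 = 51.
51 ÷ 8 = 6 complete bars with 3 left over.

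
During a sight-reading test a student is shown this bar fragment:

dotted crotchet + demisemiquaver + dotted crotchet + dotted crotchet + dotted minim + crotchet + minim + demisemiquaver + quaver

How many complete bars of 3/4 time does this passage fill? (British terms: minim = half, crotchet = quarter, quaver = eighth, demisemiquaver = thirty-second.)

One bar of 3/4 = 24 thirty-second notes.
Each duration in thirty-second notes: dotted crotchet = 12; demisemiquaver = 1; dotted crotchet = 12; dotted crotchet = 12; dotted minim = 24; crotchet = 8; minim = 16; demisemiquaver = 1; quaver = 4.
Adding: 12 + 1 + 12 + 12 + 24 + 8 + 16 + 1 + 4 = 90.
90 ÷ 24 = 3 complete bars with 18 left over.

3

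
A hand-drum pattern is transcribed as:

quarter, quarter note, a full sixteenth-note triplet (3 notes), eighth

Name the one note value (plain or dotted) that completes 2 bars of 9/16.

dotted quarter note

2 bars of 9/16 = 18 sixteenth notes.
Working in sixteenth notes: quarter = 4; quarter note = 4; a full sixteenth-note triplet (3 notes) (three triplet sixteenths span one eighth) = 2; eighth = 2.
Adding: 4 + 4 + 2 + 2 = 12.
Remaining: 18 − 12 = 6 sixteenth notes, which is a dotted quarter note.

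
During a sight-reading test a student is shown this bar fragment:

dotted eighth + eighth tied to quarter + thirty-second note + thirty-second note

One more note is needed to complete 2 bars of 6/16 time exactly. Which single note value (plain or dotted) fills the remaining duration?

eighth note

2 bars of 6/16 = 24 thirty-second notes.
Working in thirty-second notes: dotted eighth = 6; eighth tied to quarter (eighth + quarter) = 12; thirty-second note = 1; thirty-second note = 1.
Adding: 6 + 12 + 1 + 1 = 20.
Remaining: 24 − 20 = 4 thirty-second notes, which is a eighth note.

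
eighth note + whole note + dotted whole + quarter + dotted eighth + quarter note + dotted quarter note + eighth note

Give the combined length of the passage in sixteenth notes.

Working in sixteenth notes: eighth note = 2; whole note = 16; dotted whole = 24; quarter = 4; dotted eighth = 3; quarter note = 4; dotted quarter note = 6; eighth note = 2.
Sum: 2 + 16 + 24 + 4 + 3 + 4 + 6 + 2 = 61 sixteenth notes.

61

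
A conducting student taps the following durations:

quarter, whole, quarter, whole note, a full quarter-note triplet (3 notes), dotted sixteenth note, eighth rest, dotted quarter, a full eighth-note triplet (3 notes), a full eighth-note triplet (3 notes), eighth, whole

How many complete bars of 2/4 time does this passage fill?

One bar of 2/4 = 16 thirty-second notes.
Working in thirty-second notes: quarter = 8; whole = 32; quarter = 8; whole note = 32; a full quarter-note triplet (3 notes) (three triplet quarters span one half) = 16; dotted sixteenth note = 3; eighth rest = 4; dotted quarter = 12; a full eighth-note triplet (3 notes) (three triplet eighths span one quarter) = 8; a full eighth-note triplet (3 notes) (three triplet eighths span one quarter) = 8; eighth = 4; whole = 32.
Adding: 8 + 32 + 8 + 32 + 16 + 3 + 4 + 12 + 8 + 8 + 4 + 32 = 167.
167 ÷ 16 = 10 complete bars with 7 left over.

10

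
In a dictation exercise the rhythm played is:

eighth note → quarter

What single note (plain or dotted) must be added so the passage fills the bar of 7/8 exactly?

half note

The bar of 7/8 = 7 eighth notes.
Working in eighth notes: eighth note = 1; quarter = 2.
Sum: 1 + 2 = 3.
Remaining: 7 − 3 = 4 eighth notes, which is a half note.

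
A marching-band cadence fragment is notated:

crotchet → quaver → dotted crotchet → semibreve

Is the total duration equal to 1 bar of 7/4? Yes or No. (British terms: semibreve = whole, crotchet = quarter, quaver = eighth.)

Yes

One bar of 7/4 = 14 eighth notes.
Express everything in eighth notes: crotchet = 2; quaver = 1; dotted crotchet = 3; semibreve = 8.
Total: 2 + 1 + 3 + 8 = 14.
14 equals 14, so the answer is Yes.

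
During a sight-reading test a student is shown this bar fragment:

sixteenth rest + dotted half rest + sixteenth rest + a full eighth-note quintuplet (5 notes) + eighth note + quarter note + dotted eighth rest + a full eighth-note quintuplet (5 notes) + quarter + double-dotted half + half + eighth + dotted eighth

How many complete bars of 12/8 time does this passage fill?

One bar of 12/8 = 24 sixteenth notes.
Each duration in sixteenth notes: sixteenth rest = 1; dotted half rest = 12; sixteenth rest = 1; a full eighth-note quintuplet (5 notes) (five quintuplet eighths span one half) = 8; eighth note = 2; quarter note = 4; dotted eighth rest = 3; a full eighth-note quintuplet (5 notes) (five quintuplet eighths span one half) = 8; quarter = 4; double-dotted half = 14; half = 8; eighth = 2; dotted eighth = 3.
Total: 1 + 12 + 1 + 8 + 2 + 4 + 3 + 8 + 4 + 14 + 8 + 2 + 3 = 70.
70 ÷ 24 = 2 complete bars with 22 left over.

2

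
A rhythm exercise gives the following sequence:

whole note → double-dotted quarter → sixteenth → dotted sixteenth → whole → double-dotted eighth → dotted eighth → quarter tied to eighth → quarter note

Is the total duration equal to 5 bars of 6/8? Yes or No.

No

One bar of 6/8 = 24 thirty-second notes, so 5 bars = 120.
Each duration in thirty-second notes: whole note = 32; double-dotted quarter = 14; sixteenth = 2; dotted sixteenth = 3; whole = 32; double-dotted eighth = 7; dotted eighth = 6; quarter tied to eighth (quarter + eighth) = 12; quarter note = 8.
Total: 32 + 14 + 2 + 3 + 32 + 7 + 6 + 12 + 8 = 116.
116 falls short of 120, so the answer is No.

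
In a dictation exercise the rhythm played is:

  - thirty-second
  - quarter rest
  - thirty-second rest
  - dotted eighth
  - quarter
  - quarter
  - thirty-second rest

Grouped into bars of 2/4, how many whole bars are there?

2

One bar of 2/4 = 16 thirty-second notes.
Working in thirty-second notes: thirty-second = 1; quarter rest = 8; thirty-second rest = 1; dotted eighth = 6; quarter = 8; quarter = 8; thirty-second rest = 1.
Adding: 1 + 8 + 1 + 6 + 8 + 8 + 1 = 33.
33 ÷ 16 = 2 complete bars with 1 left over.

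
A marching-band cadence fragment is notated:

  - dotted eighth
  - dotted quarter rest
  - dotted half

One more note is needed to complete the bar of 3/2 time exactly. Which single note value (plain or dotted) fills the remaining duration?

The bar of 3/2 = 24 sixteenth notes.
In sixteenth notes: dotted eighth = 3; dotted quarter rest = 6; dotted half = 12.
Sum: 3 + 6 + 12 = 21.
Remaining: 24 − 21 = 3 sixteenth notes, which is a dotted eighth note.

dotted eighth note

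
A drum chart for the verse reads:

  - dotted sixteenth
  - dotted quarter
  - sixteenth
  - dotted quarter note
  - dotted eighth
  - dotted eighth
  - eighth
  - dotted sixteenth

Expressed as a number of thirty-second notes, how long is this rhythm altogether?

48

Express everything in thirty-second notes: dotted sixteenth = 3; dotted quarter = 12; sixteenth = 2; dotted quarter note = 12; dotted eighth = 6; dotted eighth = 6; eighth = 4; dotted sixteenth = 3.
Sum: 3 + 12 + 2 + 12 + 6 + 6 + 4 + 3 = 48 thirty-second notes.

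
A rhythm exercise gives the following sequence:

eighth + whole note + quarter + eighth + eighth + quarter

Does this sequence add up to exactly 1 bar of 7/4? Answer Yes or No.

One bar of 7/4 = 14 eighth notes.
Express everything in eighth notes: eighth = 1; whole note = 8; quarter = 2; eighth = 1; eighth = 1; quarter = 2.
Sum: 1 + 8 + 2 + 1 + 1 + 2 = 15.
15 exceeds 14, so the answer is No.

No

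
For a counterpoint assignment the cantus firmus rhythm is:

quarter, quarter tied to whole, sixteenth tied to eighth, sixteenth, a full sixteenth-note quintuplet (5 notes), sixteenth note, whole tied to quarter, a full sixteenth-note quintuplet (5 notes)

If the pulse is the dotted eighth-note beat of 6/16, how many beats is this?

19

One dotted eighth-note beat = 3 sixteenth notes.
In sixteenth notes: quarter = 4; quarter tied to whole (quarter + whole) = 20; sixteenth tied to eighth (sixteenth + eighth) = 3; sixteenth = 1; a full sixteenth-note quintuplet (5 notes) (five quintuplet sixteenths span one quarter) = 4; sixteenth note = 1; whole tied to quarter (whole + quarter) = 20; a full sixteenth-note quintuplet (5 notes) (five quintuplet sixteenths span one quarter) = 4.
Altogether 4 + 20 + 3 + 1 + 4 + 1 + 20 + 4 = 57.
57 ÷ 3 = 19 beats.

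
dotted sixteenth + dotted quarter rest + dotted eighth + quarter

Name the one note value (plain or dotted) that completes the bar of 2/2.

The bar of 2/2 = 32 thirty-second notes.
Working in thirty-second notes: dotted sixteenth = 3; dotted quarter rest = 12; dotted eighth = 6; quarter = 8.
Altogether 3 + 12 + 6 + 8 = 29.
Remaining: 32 − 29 = 3 thirty-second notes, which is a dotted sixteenth note.

dotted sixteenth note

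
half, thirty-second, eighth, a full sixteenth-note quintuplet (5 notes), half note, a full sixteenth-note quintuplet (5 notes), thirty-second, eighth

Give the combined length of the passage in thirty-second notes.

Express everything in thirty-second notes: half = 16; thirty-second = 1; eighth = 4; a full sixteenth-note quintuplet (5 notes) (five quintuplet sixteenths span one quarter) = 8; half note = 16; a full sixteenth-note quintuplet (5 notes) (five quintuplet sixteenths span one quarter) = 8; thirty-second = 1; eighth = 4.
Total: 16 + 1 + 4 + 8 + 16 + 8 + 1 + 4 = 58 thirty-second notes.

58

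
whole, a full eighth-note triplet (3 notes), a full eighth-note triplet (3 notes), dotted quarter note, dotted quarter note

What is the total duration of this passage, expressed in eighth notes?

18

Convert each value to eighth notes: whole = 8; a full eighth-note triplet (3 notes) (three triplet eighths span one quarter) = 2; a full eighth-note triplet (3 notes) (three triplet eighths span one quarter) = 2; dotted quarter note = 3; dotted quarter note = 3.
Sum: 8 + 2 + 2 + 3 + 3 = 18 eighth notes.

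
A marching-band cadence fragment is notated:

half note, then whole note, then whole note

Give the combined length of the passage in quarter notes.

Convert each value to quarter notes: half note = 2; whole note = 4; whole note = 4.
Adding: 2 + 4 + 4 = 10 quarter notes.

10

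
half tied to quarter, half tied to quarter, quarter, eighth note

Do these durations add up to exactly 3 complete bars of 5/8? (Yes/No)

One bar of 5/8 = 5 eighth notes, so 3 bars = 15.
Each duration in eighth notes: half tied to quarter (half + quarter) = 6; half tied to quarter (half + quarter) = 6; quarter = 2; eighth note = 1.
Sum: 6 + 6 + 2 + 1 = 15.
15 equals 15, so the answer is Yes.

Yes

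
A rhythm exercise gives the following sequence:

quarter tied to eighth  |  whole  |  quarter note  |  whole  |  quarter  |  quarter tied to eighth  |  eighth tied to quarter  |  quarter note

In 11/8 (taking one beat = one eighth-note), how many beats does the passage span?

31

One eighth-note beat = 2 sixteenth notes.
Express everything in sixteenth notes: quarter tied to eighth (quarter + eighth) = 6; whole = 16; quarter note = 4; whole = 16; quarter = 4; quarter tied to eighth (quarter + eighth) = 6; eighth tied to quarter (eighth + quarter) = 6; quarter note = 4.
Altogether 6 + 16 + 4 + 16 + 4 + 6 + 6 + 4 = 62.
62 ÷ 2 = 31 beats.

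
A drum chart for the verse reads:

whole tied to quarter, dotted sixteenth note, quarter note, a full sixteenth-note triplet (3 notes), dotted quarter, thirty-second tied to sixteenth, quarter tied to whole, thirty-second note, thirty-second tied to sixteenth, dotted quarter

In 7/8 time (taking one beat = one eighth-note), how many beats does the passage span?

One eighth-note beat = 4 thirty-second notes.
Each duration in thirty-second notes: whole tied to quarter (whole + quarter) = 40; dotted sixteenth note = 3; quarter note = 8; a full sixteenth-note triplet (3 notes) (three triplet sixteenths span one eighth) = 4; dotted quarter = 12; thirty-second tied to sixteenth (thirty-second + sixteenth) = 3; quarter tied to whole (quarter + whole) = 40; thirty-second note = 1; thirty-second tied to sixteenth (thirty-second + sixteenth) = 3; dotted quarter = 12.
Total: 40 + 3 + 8 + 4 + 12 + 3 + 40 + 1 + 3 + 12 = 126.
126 ÷ 4 = 31.5 beats.

31.5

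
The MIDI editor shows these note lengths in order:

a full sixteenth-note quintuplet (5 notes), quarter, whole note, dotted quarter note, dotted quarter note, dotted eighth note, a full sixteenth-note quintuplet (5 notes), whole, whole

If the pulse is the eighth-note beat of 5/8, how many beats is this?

One eighth-note beat = 2 sixteenth notes.
In sixteenth notes: a full sixteenth-note quintuplet (5 notes) (five quintuplet sixteenths span one quarter) = 4; quarter = 4; whole note = 16; dotted quarter note = 6; dotted quarter note = 6; dotted eighth note = 3; a full sixteenth-note quintuplet (5 notes) (five quintuplet sixteenths span one quarter) = 4; whole = 16; whole = 16.
Altogether 4 + 4 + 16 + 6 + 6 + 3 + 4 + 16 + 16 = 75.
75 ÷ 2 = 37.5 beats.

37.5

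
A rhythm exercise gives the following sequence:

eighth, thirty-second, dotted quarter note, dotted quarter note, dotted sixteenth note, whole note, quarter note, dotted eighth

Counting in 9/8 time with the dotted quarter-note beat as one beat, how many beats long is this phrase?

One dotted quarter-note beat = 12 thirty-second notes.
In thirty-second notes: eighth = 4; thirty-second = 1; dotted quarter note = 12; dotted quarter note = 12; dotted sixteenth note = 3; whole note = 32; quarter note = 8; dotted eighth = 6.
Adding: 4 + 1 + 12 + 12 + 3 + 32 + 8 + 6 = 78.
78 ÷ 12 = 6.5 beats.

6.5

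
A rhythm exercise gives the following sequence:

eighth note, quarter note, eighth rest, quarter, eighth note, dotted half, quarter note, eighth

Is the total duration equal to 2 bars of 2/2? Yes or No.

Yes

One bar of 2/2 = 8 eighth notes, so 2 bars = 16.
Convert each value to eighth notes: eighth note = 1; quarter note = 2; eighth rest = 1; quarter = 2; eighth note = 1; dotted half = 6; quarter note = 2; eighth = 1.
Altogether 1 + 2 + 1 + 2 + 1 + 6 + 2 + 1 = 16.
16 equals 16, so the answer is Yes.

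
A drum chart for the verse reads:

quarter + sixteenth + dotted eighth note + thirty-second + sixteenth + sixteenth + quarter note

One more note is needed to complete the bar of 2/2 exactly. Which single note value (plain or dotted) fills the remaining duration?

The bar of 2/2 = 32 thirty-second notes.
Each duration in thirty-second notes: quarter = 8; sixteenth = 2; dotted eighth note = 6; thirty-second = 1; sixteenth = 2; sixteenth = 2; quarter note = 8.
Altogether 8 + 2 + 6 + 1 + 2 + 2 + 8 = 29.
Remaining: 32 − 29 = 3 thirty-second notes, which is a dotted sixteenth note.

dotted sixteenth note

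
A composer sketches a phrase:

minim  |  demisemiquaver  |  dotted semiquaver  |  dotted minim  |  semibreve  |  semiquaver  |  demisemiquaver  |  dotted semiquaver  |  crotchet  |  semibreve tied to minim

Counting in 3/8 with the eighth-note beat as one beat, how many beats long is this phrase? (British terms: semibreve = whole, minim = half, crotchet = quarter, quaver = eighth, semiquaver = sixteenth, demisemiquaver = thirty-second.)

34.5

One eighth-note beat = 4 thirty-second notes.
Convert each value to thirty-second notes: minim = 16; demisemiquaver = 1; dotted semiquaver = 3; dotted minim = 24; semibreve = 32; semiquaver = 2; demisemiquaver = 1; dotted semiquaver = 3; crotchet = 8; semibreve tied to minim (semibreve + minim) = 48.
Altogether 16 + 1 + 3 + 24 + 32 + 2 + 1 + 3 + 8 + 48 = 138.
138 ÷ 4 = 34.5 beats.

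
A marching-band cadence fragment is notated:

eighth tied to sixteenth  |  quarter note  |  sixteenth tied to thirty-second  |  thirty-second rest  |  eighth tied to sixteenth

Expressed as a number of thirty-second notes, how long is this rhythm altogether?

24

Convert each value to thirty-second notes: eighth tied to sixteenth (eighth + sixteenth) = 6; quarter note = 8; sixteenth tied to thirty-second (sixteenth + thirty-second) = 3; thirty-second rest = 1; eighth tied to sixteenth (eighth + sixteenth) = 6.
Altogether 6 + 8 + 3 + 1 + 6 = 24 thirty-second notes.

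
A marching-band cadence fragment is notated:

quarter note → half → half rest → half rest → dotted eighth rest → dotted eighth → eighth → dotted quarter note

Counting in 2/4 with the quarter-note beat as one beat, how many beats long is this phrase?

One quarter-note beat = 4 sixteenth notes.
Express everything in sixteenth notes: quarter note = 4; half = 8; half rest = 8; half rest = 8; dotted eighth rest = 3; dotted eighth = 3; eighth = 2; dotted quarter note = 6.
Adding: 4 + 8 + 8 + 8 + 3 + 3 + 2 + 6 = 42.
42 ÷ 4 = 10.5 beats.

10.5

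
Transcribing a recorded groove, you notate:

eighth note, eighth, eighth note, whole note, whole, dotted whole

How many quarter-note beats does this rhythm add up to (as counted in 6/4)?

15.5

One quarter-note beat = 2 eighth notes.
In eighth notes: eighth note = 1; eighth = 1; eighth note = 1; whole note = 8; whole = 8; dotted whole = 12.
Sum: 1 + 1 + 1 + 8 + 8 + 12 = 31.
31 ÷ 2 = 15.5 beats.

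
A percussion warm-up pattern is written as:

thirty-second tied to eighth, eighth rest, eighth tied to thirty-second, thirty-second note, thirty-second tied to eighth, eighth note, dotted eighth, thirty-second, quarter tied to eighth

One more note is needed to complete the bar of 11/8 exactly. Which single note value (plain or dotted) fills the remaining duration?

The bar of 11/8 = 44 thirty-second notes.
Each duration in thirty-second notes: thirty-second tied to eighth (thirty-second + eighth) = 5; eighth rest = 4; eighth tied to thirty-second (eighth + thirty-second) = 5; thirty-second note = 1; thirty-second tied to eighth (thirty-second + eighth) = 5; eighth note = 4; dotted eighth = 6; thirty-second = 1; quarter tied to eighth (quarter + eighth) = 12.
Sum: 5 + 4 + 5 + 1 + 5 + 4 + 6 + 1 + 12 = 43.
Remaining: 44 − 43 = 1 thirty-second note, which is a thirty-second note.

thirty-second note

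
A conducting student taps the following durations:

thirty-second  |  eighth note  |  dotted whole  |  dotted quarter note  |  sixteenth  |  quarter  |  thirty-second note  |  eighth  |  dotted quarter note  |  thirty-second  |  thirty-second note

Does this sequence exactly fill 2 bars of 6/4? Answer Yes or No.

One bar of 6/4 = 48 thirty-second notes, so 2 bars = 96.
Convert each value to thirty-second notes: thirty-second = 1; eighth note = 4; dotted whole = 48; dotted quarter note = 12; sixteenth = 2; quarter = 8; thirty-second note = 1; eighth = 4; dotted quarter note = 12; thirty-second = 1; thirty-second note = 1.
Adding: 1 + 4 + 48 + 12 + 2 + 8 + 1 + 4 + 12 + 1 + 1 = 94.
94 falls short of 96, so the answer is No.

No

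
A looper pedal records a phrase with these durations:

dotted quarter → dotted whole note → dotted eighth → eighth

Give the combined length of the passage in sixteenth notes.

Working in sixteenth notes: dotted quarter = 6; dotted whole note = 24; dotted eighth = 3; eighth = 2.
Total: 6 + 24 + 3 + 2 = 35 sixteenth notes.

35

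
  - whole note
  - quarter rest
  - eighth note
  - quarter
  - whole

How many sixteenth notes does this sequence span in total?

Convert each value to sixteenth notes: whole note = 16; quarter rest = 4; eighth note = 2; quarter = 4; whole = 16.
Adding: 16 + 4 + 2 + 4 + 16 = 42 sixteenth notes.

42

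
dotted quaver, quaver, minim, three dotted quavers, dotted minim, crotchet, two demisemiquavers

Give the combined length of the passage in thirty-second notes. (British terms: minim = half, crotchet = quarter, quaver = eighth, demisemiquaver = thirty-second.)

78

Convert each value to thirty-second notes: dotted quaver = 6; quaver = 4; minim = 16; dotted quaver = 6; dotted quaver = 6; dotted quaver = 6; dotted minim = 24; crotchet = 8; demisemiquaver = 1; demisemiquaver = 1.
Total: 6 + 4 + 16 + 6 + 6 + 6 + 24 + 8 + 1 + 1 = 78 thirty-second notes.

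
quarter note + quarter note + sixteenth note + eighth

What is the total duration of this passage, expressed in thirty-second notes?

Express everything in thirty-second notes: quarter note = 8; quarter note = 8; sixteenth note = 2; eighth = 4.
Altogether 8 + 8 + 2 + 4 = 22 thirty-second notes.

22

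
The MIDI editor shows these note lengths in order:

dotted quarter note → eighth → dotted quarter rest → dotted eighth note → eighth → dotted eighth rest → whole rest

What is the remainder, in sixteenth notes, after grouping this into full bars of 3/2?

One bar of 3/2 = 24 sixteenth notes.
Express everything in sixteenth notes: dotted quarter note = 6; eighth = 2; dotted quarter rest = 6; dotted eighth note = 3; eighth = 2; dotted eighth rest = 3; whole rest = 16.
Altogether 6 + 2 + 6 + 3 + 2 + 3 + 16 = 38.
38 ÷ 24 = 1 complete bar with 14 sixteenth notes remaining.

14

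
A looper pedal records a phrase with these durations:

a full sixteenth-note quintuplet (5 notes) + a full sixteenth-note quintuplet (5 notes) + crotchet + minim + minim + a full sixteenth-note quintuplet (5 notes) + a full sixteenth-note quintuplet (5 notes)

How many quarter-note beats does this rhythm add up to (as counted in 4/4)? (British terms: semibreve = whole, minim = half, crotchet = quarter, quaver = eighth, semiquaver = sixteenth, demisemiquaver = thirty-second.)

One quarter-note beat = 2 eighth notes.
Convert each value to eighth notes: a full sixteenth-note quintuplet (5 notes) (five quintuplet sixteenths span one quarter) = 2; a full sixteenth-note quintuplet (5 notes) (five quintuplet sixteenths span one quarter) = 2; crotchet = 2; minim = 4; minim = 4; a full sixteenth-note quintuplet (5 notes) (five quintuplet sixteenths span one quarter) = 2; a full sixteenth-note quintuplet (5 notes) (five quintuplet sixteenths span one quarter) = 2.
Altogether 2 + 2 + 2 + 4 + 4 + 2 + 2 = 18.
18 ÷ 2 = 9 beats.

9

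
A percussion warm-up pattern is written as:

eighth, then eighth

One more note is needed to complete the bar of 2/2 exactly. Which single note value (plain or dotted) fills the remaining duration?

dotted half note

The bar of 2/2 = 8 eighth notes.
Each duration in eighth notes: eighth = 1; eighth = 1.
Sum: 1 + 1 = 2.
Remaining: 8 − 2 = 6 eighth notes, which is a dotted half note.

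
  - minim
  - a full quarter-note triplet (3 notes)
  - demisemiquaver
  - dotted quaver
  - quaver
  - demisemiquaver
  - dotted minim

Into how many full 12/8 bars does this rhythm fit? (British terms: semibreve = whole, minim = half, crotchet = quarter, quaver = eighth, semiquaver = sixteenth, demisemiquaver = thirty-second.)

One bar of 12/8 = 48 thirty-second notes.
Convert each value to thirty-second notes: minim = 16; a full quarter-note triplet (3 notes) (three triplet quarters span one half) = 16; demisemiquaver = 1; dotted quaver = 6; quaver = 4; demisemiquaver = 1; dotted minim = 24.
Sum: 16 + 16 + 1 + 6 + 4 + 1 + 24 = 68.
68 ÷ 48 = 1 complete bar with 20 left over.

1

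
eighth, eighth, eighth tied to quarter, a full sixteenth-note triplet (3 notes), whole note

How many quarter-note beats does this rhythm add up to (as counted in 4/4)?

One quarter-note beat = 2 eighth notes.
In eighth notes: eighth = 1; eighth = 1; eighth tied to quarter (eighth + quarter) = 3; a full sixteenth-note triplet (3 notes) (three triplet sixteenths span one eighth) = 1; whole note = 8.
Altogether 1 + 1 + 3 + 1 + 8 = 14.
14 ÷ 2 = 7 beats.

7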